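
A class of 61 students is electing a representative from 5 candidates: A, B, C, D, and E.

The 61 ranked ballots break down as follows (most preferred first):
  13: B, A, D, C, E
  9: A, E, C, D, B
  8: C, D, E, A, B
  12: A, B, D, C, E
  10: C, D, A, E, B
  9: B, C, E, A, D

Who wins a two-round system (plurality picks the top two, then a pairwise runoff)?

Round 1 first-place votes: A 21, B 22, C 18, D 0, E 0. B and A advance.
Runoff: B is ranked above A on 22 ballots, A above B on 39.

A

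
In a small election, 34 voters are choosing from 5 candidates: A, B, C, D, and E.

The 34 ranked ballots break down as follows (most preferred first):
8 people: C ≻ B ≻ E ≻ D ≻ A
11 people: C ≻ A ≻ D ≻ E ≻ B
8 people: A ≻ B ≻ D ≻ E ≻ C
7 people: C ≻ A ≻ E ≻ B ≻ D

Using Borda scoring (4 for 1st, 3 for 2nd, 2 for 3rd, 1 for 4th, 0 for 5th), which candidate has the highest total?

C

A: 8×0 + 11×3 + 8×4 + 7×3 = 86
B: 8×3 + 11×0 + 8×3 + 7×1 = 55
C: 8×4 + 11×4 + 8×0 + 7×4 = 104
D: 8×1 + 11×2 + 8×2 + 7×0 = 46
E: 8×2 + 11×1 + 8×1 + 7×2 = 49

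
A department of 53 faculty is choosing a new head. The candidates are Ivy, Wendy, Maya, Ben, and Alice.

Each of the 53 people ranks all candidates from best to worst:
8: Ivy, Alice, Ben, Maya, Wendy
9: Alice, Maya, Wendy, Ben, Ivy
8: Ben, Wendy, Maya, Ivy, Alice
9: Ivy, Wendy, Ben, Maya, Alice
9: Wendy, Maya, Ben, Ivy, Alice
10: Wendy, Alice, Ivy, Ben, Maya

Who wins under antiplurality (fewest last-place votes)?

Last-place votes: Ivy 9, Wendy 8, Maya 10, Ben 0, Alice 26.

Ben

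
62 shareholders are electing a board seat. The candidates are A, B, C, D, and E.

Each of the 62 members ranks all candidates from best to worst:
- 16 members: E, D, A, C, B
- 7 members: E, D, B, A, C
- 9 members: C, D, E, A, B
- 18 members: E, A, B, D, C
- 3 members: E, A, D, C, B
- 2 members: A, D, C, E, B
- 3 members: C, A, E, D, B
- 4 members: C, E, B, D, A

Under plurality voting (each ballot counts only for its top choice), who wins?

E

First-place votes: A 2, B 0, C 16, D 0, E 44.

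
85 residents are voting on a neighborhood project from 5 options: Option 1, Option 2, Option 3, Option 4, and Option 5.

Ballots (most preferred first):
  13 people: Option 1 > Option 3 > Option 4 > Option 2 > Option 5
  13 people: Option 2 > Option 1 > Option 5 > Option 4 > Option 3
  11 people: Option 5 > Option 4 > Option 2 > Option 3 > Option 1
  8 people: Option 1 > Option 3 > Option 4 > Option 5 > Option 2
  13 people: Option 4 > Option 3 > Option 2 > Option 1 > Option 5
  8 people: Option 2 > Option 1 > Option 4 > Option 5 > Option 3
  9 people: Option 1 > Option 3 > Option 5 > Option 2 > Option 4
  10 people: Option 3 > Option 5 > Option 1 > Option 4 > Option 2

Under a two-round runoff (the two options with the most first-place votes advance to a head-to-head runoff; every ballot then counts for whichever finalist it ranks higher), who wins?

Round 1 first-place votes: Option 1 30, Option 2 21, Option 3 10, Option 4 13, Option 5 11. Option 1 and Option 2 advance.
Runoff: Option 1 is ranked above Option 2 on 40 ballots, Option 2 above Option 1 on 45.

Option 2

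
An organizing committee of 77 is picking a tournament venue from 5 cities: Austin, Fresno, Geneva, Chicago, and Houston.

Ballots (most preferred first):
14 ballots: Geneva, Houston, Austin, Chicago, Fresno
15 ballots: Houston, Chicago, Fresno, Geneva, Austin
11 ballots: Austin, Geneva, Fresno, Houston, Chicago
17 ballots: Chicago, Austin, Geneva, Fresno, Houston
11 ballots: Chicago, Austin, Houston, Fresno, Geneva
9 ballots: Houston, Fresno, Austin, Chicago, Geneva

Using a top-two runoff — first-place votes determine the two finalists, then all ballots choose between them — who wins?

Houston

Round 1 first-place votes: Austin 11, Fresno 0, Geneva 14, Chicago 28, Houston 24. Chicago and Houston advance.
Runoff: Chicago is ranked above Houston on 28 ballots, Houston above Chicago on 49.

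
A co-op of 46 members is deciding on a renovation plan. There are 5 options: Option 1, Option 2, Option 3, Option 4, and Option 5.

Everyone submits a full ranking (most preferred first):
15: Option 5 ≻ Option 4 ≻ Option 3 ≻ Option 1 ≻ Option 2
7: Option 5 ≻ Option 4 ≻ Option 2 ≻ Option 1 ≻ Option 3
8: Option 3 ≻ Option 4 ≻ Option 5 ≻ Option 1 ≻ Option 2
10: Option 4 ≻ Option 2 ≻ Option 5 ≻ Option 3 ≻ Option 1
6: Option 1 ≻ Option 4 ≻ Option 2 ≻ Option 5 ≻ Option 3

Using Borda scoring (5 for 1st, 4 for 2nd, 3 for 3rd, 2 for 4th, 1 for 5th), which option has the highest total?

Option 4

Option 1: 15×2 + 7×2 + 8×2 + 10×1 + 6×5 = 100
Option 2: 15×1 + 7×3 + 8×1 + 10×4 + 6×3 = 102
Option 3: 15×3 + 7×1 + 8×5 + 10×2 + 6×1 = 118
Option 4: 15×4 + 7×4 + 8×4 + 10×5 + 6×4 = 194
Option 5: 15×5 + 7×5 + 8×3 + 10×3 + 6×2 = 176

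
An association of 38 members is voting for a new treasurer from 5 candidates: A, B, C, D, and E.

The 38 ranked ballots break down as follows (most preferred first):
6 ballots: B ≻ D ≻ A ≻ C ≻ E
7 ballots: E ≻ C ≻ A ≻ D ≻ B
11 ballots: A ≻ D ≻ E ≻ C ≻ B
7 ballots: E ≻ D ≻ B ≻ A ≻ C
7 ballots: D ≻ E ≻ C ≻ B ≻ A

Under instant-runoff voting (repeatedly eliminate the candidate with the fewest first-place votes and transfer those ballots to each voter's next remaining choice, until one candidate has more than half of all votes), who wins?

D

Round 1: A 11, B 6, C 0, D 7, E 14. C eliminated.
Round 2: A 11, B 6, D 7, E 14. B eliminated.
Round 3: A 11, D 13, E 14. A eliminated.
Round 4: D 24, E 14. D has a majority (≥20).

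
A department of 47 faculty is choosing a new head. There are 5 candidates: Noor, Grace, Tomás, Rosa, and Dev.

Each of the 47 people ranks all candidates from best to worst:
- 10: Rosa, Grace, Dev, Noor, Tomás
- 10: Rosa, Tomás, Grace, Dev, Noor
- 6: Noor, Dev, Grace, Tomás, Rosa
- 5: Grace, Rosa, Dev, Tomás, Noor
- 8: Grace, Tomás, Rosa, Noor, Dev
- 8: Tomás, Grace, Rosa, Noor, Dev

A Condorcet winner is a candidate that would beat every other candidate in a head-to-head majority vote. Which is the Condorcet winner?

Grace vs Noor: 41–6
Grace vs Tomás: 29–18
Grace vs Rosa: 27–20
Grace vs Dev: 41–6
Grace beats every other candidate.

Grace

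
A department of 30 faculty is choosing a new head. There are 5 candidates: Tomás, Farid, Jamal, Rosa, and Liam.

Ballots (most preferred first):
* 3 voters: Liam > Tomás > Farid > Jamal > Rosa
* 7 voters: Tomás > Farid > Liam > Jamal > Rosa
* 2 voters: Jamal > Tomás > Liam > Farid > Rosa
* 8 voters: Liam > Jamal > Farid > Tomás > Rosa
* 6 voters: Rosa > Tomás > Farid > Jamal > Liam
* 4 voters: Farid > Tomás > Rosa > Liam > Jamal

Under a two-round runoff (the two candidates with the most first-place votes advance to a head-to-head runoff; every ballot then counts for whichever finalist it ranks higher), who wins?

Round 1 first-place votes: Tomás 7, Farid 4, Jamal 2, Rosa 6, Liam 11. Liam and Tomás advance.
Runoff: Liam is ranked above Tomás on 11 ballots, Tomás above Liam on 19.

Tomás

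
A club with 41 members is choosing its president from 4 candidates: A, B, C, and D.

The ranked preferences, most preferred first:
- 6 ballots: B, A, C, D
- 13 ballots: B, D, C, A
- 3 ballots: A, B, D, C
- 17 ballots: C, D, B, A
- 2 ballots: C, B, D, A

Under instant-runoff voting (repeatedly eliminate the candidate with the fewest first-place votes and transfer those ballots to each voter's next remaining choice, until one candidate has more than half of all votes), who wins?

Round 1: A 3, B 19, C 19, D 0. D eliminated.
Round 2: A 3, B 19, C 19. A eliminated.
Round 3: B 22, C 19. B has a majority (≥21).

B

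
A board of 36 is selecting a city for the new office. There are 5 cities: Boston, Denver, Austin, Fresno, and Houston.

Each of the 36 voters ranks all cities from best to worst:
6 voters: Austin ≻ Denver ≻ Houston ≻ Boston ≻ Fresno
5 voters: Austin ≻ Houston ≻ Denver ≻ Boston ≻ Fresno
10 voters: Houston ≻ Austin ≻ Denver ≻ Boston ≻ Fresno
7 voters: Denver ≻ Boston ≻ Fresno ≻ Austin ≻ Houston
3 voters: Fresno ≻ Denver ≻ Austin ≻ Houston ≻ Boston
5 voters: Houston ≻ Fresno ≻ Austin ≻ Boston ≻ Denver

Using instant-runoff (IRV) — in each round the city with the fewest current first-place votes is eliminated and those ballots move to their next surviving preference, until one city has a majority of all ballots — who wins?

Austin

Round 1: Boston 0, Denver 7, Austin 11, Fresno 3, Houston 15. Boston eliminated.
Round 2: Denver 7, Austin 11, Fresno 3, Houston 15. Fresno eliminated.
Round 3: Denver 10, Austin 11, Houston 15. Denver eliminated.
Round 4: Austin 21, Houston 15. Austin has a majority (≥19).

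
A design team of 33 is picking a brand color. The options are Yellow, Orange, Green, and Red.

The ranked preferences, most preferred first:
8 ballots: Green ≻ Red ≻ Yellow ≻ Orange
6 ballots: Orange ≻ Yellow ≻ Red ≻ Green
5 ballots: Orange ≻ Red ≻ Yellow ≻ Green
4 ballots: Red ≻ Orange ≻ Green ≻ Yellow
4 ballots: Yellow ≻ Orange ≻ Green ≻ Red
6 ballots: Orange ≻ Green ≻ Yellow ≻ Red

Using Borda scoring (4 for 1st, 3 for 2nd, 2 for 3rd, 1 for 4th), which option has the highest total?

Orange

Yellow: 8×2 + 6×3 + 5×2 + 4×1 + 4×4 + 6×2 = 76
Orange: 8×1 + 6×4 + 5×4 + 4×3 + 4×3 + 6×4 = 100
Green: 8×4 + 6×1 + 5×1 + 4×2 + 4×2 + 6×3 = 77
Red: 8×3 + 6×2 + 5×3 + 4×4 + 4×1 + 6×1 = 77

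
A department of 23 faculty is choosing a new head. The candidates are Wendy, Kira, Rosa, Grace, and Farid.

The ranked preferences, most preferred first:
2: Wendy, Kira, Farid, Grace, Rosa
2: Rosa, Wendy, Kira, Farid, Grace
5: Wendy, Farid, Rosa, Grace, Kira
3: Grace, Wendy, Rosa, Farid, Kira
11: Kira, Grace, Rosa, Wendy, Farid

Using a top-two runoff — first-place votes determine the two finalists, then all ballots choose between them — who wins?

Wendy

Round 1 first-place votes: Wendy 7, Kira 11, Rosa 2, Grace 3, Farid 0. Kira and Wendy advance.
Runoff: Kira is ranked above Wendy on 11 ballots, Wendy above Kira on 12.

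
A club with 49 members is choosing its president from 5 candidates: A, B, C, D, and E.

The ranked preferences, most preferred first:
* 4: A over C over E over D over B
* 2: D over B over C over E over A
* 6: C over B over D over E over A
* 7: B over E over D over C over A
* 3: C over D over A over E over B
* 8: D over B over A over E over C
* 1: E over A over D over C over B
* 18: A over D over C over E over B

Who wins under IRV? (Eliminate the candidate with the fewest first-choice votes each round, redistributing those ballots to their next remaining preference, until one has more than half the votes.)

Round 1: A 22, B 7, C 9, D 10, E 1. E eliminated.
Round 2: A 23, B 7, C 9, D 10. B eliminated.
Round 3: A 23, C 9, D 17. C eliminated.
Round 4: A 23, D 26. D has a majority (≥25).

D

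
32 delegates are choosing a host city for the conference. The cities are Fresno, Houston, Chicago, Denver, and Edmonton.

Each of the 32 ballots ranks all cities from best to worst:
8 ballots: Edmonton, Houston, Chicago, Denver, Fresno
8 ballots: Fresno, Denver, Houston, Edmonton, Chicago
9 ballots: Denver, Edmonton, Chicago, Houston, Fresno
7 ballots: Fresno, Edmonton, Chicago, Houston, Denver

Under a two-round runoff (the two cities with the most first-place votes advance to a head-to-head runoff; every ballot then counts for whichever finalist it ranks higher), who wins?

Round 1 first-place votes: Fresno 15, Houston 0, Chicago 0, Denver 9, Edmonton 8. Fresno and Denver advance.
Runoff: Fresno is ranked above Denver on 15 ballots, Denver above Fresno on 17.

Denver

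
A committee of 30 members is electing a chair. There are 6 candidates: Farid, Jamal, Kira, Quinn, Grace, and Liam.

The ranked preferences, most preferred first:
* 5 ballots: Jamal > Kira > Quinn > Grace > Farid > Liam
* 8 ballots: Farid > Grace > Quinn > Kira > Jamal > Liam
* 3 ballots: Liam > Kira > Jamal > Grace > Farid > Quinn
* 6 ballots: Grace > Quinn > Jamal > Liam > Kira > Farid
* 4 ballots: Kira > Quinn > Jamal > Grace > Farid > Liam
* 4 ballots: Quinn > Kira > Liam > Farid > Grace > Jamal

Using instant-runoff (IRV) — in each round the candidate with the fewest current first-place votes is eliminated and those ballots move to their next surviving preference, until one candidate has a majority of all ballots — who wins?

Round 1: Farid 8, Jamal 5, Kira 4, Quinn 4, Grace 6, Liam 3. Liam eliminated.
Round 2: Farid 8, Jamal 5, Kira 7, Quinn 4, Grace 6. Quinn eliminated.
Round 3: Farid 8, Jamal 5, Kira 11, Grace 6. Jamal eliminated.
Round 4: Farid 8, Kira 16, Grace 6. Kira has a majority (≥16).

Kira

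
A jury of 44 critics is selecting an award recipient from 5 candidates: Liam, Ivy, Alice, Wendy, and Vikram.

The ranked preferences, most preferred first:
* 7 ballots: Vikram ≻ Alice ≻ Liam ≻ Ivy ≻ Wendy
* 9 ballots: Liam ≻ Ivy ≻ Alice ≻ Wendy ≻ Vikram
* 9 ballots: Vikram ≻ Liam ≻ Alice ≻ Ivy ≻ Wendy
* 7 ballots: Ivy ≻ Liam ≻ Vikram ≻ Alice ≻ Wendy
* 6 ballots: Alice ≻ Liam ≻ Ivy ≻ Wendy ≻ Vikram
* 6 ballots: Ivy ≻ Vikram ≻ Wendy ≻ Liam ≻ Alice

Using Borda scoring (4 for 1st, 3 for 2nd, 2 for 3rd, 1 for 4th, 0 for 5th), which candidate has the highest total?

Liam

Liam: 7×2 + 9×4 + 9×3 + 7×3 + 6×3 + 6×1 = 122
Ivy: 7×1 + 9×3 + 9×1 + 7×4 + 6×2 + 6×4 = 107
Alice: 7×3 + 9×2 + 9×2 + 7×1 + 6×4 + 6×0 = 88
Wendy: 7×0 + 9×1 + 9×0 + 7×0 + 6×1 + 6×2 = 27
Vikram: 7×4 + 9×0 + 9×4 + 7×2 + 6×0 + 6×3 = 96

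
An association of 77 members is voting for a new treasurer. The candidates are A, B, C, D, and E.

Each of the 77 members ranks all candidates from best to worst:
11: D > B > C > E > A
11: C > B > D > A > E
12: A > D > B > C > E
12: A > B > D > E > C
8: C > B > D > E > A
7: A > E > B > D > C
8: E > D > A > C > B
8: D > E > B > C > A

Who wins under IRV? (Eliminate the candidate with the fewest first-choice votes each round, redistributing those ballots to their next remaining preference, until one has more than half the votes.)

D

Round 1: A 31, B 0, C 19, D 19, E 8. B eliminated.
Round 2: A 31, C 19, D 19, E 8. E eliminated.
Round 3: A 31, C 19, D 27. C eliminated.
Round 4: A 31, D 46. D has a majority (≥39).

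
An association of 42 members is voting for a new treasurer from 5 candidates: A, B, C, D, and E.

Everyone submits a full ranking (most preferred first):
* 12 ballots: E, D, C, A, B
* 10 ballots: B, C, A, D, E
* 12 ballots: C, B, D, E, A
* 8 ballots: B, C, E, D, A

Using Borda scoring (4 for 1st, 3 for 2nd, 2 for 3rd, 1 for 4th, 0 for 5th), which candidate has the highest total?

A: 12×1 + 10×2 + 12×0 + 8×0 = 32
B: 12×0 + 10×4 + 12×3 + 8×4 = 108
C: 12×2 + 10×3 + 12×4 + 8×3 = 126
D: 12×3 + 10×1 + 12×2 + 8×1 = 78
E: 12×4 + 10×0 + 12×1 + 8×2 = 76

C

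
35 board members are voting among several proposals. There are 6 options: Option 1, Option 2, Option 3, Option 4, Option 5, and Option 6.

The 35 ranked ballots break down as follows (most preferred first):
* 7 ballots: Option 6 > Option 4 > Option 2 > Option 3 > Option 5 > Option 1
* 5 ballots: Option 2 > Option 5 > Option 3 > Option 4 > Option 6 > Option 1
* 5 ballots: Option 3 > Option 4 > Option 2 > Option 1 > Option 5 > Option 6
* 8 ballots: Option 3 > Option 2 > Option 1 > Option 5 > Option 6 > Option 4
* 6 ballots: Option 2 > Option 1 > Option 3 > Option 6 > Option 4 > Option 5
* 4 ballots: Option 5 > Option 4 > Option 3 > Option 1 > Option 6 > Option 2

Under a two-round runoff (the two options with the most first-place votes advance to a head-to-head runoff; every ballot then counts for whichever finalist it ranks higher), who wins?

Option 2

Round 1 first-place votes: Option 1 0, Option 2 11, Option 3 13, Option 4 0, Option 5 4, Option 6 7. Option 3 and Option 2 advance.
Runoff: Option 3 is ranked above Option 2 on 17 ballots, Option 2 above Option 3 on 18.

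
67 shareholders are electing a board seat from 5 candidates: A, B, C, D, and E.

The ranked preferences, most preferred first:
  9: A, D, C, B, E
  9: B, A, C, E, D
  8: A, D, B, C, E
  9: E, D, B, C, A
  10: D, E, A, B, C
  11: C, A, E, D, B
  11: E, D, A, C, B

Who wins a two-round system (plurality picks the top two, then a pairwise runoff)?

A

Round 1 first-place votes: A 17, B 9, C 11, D 10, E 20. E and A advance.
Runoff: E is ranked above A on 30 ballots, A above E on 37.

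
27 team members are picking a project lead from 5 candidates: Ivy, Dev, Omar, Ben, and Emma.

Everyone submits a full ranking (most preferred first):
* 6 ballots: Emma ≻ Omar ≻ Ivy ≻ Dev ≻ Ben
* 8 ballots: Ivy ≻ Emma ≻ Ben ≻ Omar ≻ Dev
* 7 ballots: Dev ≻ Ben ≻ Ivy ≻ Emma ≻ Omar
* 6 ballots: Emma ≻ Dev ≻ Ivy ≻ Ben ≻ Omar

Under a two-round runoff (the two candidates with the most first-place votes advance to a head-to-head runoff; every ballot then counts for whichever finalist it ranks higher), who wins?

Ivy

Round 1 first-place votes: Ivy 8, Dev 7, Omar 0, Ben 0, Emma 12. Emma and Ivy advance.
Runoff: Emma is ranked above Ivy on 12 ballots, Ivy above Emma on 15.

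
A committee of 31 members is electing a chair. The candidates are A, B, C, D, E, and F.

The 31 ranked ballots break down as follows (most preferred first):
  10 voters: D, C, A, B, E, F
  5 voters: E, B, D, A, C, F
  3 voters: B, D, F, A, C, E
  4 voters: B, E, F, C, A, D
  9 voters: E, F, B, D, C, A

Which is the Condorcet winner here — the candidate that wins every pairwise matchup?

B

B vs A: 21–10
B vs C: 21–10
B vs D: 21–10
B vs E: 17–14
B vs F: 22–9
B beats every other candidate.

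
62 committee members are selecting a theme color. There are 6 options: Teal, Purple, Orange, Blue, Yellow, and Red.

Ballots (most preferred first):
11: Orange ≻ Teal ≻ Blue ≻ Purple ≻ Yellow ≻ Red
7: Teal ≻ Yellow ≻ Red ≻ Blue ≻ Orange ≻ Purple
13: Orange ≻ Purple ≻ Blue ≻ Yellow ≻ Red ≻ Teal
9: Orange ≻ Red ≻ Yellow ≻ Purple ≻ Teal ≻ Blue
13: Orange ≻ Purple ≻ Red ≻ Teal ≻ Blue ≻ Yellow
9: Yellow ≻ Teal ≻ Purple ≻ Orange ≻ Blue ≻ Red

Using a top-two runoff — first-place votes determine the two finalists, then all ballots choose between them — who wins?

Round 1 first-place votes: Teal 7, Purple 0, Orange 46, Blue 0, Yellow 9, Red 0. Orange and Yellow advance.
Runoff: Orange is ranked above Yellow on 46 ballots, Yellow above Orange on 16.

Orange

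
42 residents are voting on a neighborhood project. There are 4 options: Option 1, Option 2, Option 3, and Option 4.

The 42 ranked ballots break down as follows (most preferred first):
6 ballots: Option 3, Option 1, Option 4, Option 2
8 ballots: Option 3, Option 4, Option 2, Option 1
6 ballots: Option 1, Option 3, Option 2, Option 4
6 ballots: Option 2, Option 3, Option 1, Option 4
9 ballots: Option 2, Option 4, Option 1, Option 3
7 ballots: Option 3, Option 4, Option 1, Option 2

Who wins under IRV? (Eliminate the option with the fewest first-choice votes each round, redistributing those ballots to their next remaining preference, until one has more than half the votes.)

Round 1: Option 1 6, Option 2 15, Option 3 21, Option 4 0. Option 4 eliminated.
Round 2: Option 1 6, Option 2 15, Option 3 21. Option 1 eliminated.
Round 3: Option 2 15, Option 3 27. Option 3 has a majority (≥22).

Option 3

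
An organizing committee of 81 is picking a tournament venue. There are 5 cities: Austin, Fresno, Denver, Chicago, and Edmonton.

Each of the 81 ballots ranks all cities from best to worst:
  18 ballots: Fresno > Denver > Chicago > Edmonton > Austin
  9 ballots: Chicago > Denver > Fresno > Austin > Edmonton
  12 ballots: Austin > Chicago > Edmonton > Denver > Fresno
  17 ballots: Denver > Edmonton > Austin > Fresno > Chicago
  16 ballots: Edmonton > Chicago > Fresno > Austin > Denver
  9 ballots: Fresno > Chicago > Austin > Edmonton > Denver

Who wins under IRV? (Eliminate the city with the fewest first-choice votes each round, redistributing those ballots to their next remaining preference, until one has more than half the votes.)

Round 1: Austin 12, Fresno 27, Denver 17, Chicago 9, Edmonton 16. Chicago eliminated.
Round 2: Austin 12, Fresno 27, Denver 26, Edmonton 16. Austin eliminated.
Round 3: Fresno 27, Denver 26, Edmonton 28. Denver eliminated.
Round 4: Fresno 36, Edmonton 45. Edmonton has a majority (≥41).

Edmonton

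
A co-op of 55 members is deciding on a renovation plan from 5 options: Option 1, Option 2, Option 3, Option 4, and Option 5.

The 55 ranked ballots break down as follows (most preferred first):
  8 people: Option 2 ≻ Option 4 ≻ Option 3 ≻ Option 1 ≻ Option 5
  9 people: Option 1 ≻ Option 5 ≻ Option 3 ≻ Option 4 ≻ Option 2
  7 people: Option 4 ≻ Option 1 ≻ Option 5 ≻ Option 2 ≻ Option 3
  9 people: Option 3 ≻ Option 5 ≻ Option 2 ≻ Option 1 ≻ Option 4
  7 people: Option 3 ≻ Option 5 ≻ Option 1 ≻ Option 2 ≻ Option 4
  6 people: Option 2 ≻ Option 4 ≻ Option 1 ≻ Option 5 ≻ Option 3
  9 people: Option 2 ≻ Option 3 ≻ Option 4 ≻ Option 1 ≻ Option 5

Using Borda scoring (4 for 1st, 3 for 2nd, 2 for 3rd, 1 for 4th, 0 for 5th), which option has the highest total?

Option 1: 8×1 + 9×4 + 7×3 + 9×1 + 7×2 + 6×2 + 9×1 = 109
Option 2: 8×4 + 9×0 + 7×1 + 9×2 + 7×1 + 6×4 + 9×4 = 124
Option 3: 8×2 + 9×2 + 7×0 + 9×4 + 7×4 + 6×0 + 9×3 = 125
Option 4: 8×3 + 9×1 + 7×4 + 9×0 + 7×0 + 6×3 + 9×2 = 97
Option 5: 8×0 + 9×3 + 7×2 + 9×3 + 7×3 + 6×1 + 9×0 = 95

Option 3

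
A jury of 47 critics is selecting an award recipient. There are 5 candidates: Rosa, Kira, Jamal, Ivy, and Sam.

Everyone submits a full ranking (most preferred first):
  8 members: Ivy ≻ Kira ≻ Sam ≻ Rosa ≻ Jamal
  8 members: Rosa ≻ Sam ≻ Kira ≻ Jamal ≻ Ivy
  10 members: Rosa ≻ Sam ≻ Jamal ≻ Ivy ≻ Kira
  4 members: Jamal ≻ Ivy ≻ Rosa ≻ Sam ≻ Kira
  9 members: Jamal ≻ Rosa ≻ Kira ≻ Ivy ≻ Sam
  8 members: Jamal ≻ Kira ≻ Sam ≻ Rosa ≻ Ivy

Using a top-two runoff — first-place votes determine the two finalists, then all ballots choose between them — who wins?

Round 1 first-place votes: Rosa 18, Kira 0, Jamal 21, Ivy 8, Sam 0. Jamal and Rosa advance.
Runoff: Jamal is ranked above Rosa on 21 ballots, Rosa above Jamal on 26.

Rosa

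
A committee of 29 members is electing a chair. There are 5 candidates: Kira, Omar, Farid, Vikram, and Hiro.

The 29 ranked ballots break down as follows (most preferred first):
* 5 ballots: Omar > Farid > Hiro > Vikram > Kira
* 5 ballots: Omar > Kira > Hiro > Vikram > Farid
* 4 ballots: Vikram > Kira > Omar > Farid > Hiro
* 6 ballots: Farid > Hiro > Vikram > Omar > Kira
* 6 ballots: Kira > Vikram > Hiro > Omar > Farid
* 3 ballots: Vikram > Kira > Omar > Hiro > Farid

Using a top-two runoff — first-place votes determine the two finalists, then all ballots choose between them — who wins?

Vikram

Round 1 first-place votes: Kira 6, Omar 10, Farid 6, Vikram 7, Hiro 0. Omar and Vikram advance.
Runoff: Omar is ranked above Vikram on 10 ballots, Vikram above Omar on 19.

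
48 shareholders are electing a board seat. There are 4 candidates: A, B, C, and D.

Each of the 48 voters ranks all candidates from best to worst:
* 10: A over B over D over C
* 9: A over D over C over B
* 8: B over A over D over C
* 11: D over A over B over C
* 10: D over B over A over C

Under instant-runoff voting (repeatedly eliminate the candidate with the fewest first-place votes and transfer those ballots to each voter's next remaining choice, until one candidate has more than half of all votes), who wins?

A

Round 1: A 19, B 8, C 0, D 21. C eliminated.
Round 2: A 19, B 8, D 21. B eliminated.
Round 3: A 27, D 21. A has a majority (≥25).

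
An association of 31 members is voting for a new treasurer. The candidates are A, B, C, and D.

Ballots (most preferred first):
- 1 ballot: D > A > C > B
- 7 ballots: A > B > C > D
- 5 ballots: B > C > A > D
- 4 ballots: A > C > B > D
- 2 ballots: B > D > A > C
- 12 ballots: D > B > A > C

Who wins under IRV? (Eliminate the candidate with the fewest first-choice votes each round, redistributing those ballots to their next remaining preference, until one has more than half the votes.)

Round 1: A 11, B 7, C 0, D 13. C eliminated.
Round 2: A 11, B 7, D 13. B eliminated.
Round 3: A 16, D 15. A has a majority (≥16).

A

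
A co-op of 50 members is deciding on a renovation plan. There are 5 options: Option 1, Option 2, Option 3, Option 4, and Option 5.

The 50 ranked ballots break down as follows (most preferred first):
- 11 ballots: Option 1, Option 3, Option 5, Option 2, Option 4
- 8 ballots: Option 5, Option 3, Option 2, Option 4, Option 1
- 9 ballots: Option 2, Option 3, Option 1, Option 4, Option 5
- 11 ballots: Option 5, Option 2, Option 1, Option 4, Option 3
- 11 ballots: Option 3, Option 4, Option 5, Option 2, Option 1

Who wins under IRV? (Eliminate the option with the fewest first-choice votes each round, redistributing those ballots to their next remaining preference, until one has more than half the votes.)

Option 3

Round 1: Option 1 11, Option 2 9, Option 3 11, Option 4 0, Option 5 19. Option 4 eliminated.
Round 2: Option 1 11, Option 2 9, Option 3 11, Option 5 19. Option 2 eliminated.
Round 3: Option 1 11, Option 3 20, Option 5 19. Option 1 eliminated.
Round 4: Option 3 31, Option 5 19. Option 3 has a majority (≥26).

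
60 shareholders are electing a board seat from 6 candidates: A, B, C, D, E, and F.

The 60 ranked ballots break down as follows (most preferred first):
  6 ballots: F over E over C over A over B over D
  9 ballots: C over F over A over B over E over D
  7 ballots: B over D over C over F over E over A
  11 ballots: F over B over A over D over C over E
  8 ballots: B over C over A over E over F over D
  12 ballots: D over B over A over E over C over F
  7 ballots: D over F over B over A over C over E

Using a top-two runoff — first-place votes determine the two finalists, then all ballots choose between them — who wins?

F

Round 1 first-place votes: A 0, B 15, C 9, D 19, E 0, F 17. D and F advance.
Runoff: D is ranked above F on 26 ballots, F above D on 34.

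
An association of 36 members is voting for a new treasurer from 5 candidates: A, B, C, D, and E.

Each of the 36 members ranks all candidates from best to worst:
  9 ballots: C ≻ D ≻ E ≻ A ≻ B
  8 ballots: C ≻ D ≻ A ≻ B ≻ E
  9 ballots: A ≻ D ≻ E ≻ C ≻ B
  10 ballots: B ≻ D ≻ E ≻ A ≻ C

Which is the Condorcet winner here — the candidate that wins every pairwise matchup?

D

D vs A: 27–9
D vs B: 26–10
D vs C: 19–17
D vs E: 36–0
D beats every other candidate.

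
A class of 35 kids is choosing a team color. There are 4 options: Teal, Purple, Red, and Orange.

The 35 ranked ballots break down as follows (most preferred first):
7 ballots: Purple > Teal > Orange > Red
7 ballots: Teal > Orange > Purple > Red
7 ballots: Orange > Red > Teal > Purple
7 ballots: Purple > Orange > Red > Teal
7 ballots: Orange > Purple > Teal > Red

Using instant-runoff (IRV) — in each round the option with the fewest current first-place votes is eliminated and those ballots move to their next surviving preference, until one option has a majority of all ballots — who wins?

Round 1: Teal 7, Purple 14, Red 0, Orange 14. Red eliminated.
Round 2: Teal 7, Purple 14, Orange 14. Teal eliminated.
Round 3: Purple 14, Orange 21. Orange has a majority (≥18).

Orange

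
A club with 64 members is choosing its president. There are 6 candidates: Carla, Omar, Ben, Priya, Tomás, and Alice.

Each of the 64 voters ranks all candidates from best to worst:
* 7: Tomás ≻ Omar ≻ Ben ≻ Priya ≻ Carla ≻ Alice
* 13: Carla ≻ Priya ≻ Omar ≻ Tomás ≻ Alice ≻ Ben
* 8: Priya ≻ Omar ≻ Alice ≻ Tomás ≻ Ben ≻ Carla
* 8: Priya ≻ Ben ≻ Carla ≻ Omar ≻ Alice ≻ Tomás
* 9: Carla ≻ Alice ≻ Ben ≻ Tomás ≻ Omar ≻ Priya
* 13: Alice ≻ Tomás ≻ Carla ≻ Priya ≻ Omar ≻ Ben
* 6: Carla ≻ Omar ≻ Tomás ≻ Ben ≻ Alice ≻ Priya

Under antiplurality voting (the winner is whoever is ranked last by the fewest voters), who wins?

Last-place votes: Carla 8, Omar 0, Ben 26, Priya 15, Tomás 8, Alice 7.

Omar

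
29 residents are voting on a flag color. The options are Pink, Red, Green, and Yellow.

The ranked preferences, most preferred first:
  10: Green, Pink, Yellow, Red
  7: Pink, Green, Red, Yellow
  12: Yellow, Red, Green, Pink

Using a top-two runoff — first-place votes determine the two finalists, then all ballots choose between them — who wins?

Green

Round 1 first-place votes: Pink 7, Red 0, Green 10, Yellow 12. Yellow and Green advance.
Runoff: Yellow is ranked above Green on 12 ballots, Green above Yellow on 17.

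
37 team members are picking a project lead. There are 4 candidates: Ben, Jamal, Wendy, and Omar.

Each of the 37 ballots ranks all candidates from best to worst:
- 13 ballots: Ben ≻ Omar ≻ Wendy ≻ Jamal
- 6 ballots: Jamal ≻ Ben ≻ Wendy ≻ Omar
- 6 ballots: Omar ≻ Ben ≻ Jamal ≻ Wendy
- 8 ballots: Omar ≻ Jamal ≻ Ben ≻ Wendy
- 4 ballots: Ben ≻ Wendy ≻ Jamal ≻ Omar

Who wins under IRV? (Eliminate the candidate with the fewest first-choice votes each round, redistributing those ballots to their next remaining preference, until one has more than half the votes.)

Round 1: Ben 17, Jamal 6, Wendy 0, Omar 14. Wendy eliminated.
Round 2: Ben 17, Jamal 6, Omar 14. Jamal eliminated.
Round 3: Ben 23, Omar 14. Ben has a majority (≥19).

Ben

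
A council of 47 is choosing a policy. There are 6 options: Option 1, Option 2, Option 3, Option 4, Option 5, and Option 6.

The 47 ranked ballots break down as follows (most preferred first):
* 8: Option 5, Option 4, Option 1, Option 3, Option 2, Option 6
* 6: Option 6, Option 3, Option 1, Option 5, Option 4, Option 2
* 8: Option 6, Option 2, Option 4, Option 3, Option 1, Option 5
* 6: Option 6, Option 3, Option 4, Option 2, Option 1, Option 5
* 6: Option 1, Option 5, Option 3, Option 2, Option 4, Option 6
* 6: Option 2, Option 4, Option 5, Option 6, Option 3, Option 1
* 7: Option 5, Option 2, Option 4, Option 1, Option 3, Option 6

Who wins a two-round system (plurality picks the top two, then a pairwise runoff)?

Option 5

Round 1 first-place votes: Option 1 6, Option 2 6, Option 3 0, Option 4 0, Option 5 15, Option 6 20. Option 6 and Option 5 advance.
Runoff: Option 6 is ranked above Option 5 on 20 ballots, Option 5 above Option 6 on 27.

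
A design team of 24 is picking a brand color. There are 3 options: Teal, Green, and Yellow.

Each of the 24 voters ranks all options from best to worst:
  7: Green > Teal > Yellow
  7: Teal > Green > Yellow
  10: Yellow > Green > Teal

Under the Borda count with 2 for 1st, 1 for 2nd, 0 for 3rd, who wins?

Teal: 7×1 + 7×2 + 10×0 = 21
Green: 7×2 + 7×1 + 10×1 = 31
Yellow: 7×0 + 7×0 + 10×2 = 20

Green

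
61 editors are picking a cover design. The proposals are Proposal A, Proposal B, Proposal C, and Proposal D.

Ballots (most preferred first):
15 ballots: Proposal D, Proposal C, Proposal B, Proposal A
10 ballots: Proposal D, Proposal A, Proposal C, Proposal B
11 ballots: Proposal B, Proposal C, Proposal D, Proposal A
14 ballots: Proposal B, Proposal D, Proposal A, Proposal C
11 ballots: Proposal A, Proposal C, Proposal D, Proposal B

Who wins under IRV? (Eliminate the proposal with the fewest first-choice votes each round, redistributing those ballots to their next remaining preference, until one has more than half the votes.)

Round 1: Proposal A 11, Proposal B 25, Proposal C 0, Proposal D 25. Proposal C eliminated.
Round 2: Proposal A 11, Proposal B 25, Proposal D 25. Proposal A eliminated.
Round 3: Proposal B 25, Proposal D 36. Proposal D has a majority (≥31).

Proposal D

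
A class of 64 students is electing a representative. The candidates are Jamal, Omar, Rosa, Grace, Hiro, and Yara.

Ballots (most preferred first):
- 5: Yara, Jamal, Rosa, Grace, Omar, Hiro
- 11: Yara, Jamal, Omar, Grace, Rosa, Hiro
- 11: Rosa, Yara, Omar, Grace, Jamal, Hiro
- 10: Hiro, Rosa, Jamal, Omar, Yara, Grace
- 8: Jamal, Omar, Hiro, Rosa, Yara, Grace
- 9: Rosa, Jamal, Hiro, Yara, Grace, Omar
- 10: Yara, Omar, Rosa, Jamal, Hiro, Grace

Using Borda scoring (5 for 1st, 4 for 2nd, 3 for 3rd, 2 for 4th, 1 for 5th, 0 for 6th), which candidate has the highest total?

Jamal: 5×4 + 11×4 + 11×1 + 10×3 + 8×5 + 9×4 + 10×2 = 201
Omar: 5×1 + 11×3 + 11×3 + 10×2 + 8×4 + 9×0 + 10×4 = 163
Rosa: 5×3 + 11×1 + 11×5 + 10×4 + 8×2 + 9×5 + 10×3 = 212
Grace: 5×2 + 11×2 + 11×2 + 10×0 + 8×0 + 9×1 + 10×0 = 63
Hiro: 5×0 + 11×0 + 11×0 + 10×5 + 8×3 + 9×3 + 10×1 = 111
Yara: 5×5 + 11×5 + 11×4 + 10×1 + 8×1 + 9×2 + 10×5 = 210

Rosa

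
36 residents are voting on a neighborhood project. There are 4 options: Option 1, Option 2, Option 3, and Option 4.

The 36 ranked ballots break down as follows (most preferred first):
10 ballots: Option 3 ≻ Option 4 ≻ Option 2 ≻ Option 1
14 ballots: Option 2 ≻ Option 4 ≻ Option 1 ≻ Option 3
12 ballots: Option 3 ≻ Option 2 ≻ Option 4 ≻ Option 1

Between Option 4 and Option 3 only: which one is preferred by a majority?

Option 3

Option 4 is ranked above Option 3 on 14 ballots; Option 3 above Option 4 on 22.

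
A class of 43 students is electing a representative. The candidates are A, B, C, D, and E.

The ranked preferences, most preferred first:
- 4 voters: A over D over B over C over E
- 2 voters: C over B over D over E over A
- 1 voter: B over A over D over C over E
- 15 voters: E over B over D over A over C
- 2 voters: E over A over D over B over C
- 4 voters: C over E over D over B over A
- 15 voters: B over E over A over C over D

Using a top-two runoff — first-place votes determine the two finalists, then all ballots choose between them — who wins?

B

Round 1 first-place votes: A 4, B 16, C 6, D 0, E 17. E and B advance.
Runoff: E is ranked above B on 21 ballots, B above E on 22.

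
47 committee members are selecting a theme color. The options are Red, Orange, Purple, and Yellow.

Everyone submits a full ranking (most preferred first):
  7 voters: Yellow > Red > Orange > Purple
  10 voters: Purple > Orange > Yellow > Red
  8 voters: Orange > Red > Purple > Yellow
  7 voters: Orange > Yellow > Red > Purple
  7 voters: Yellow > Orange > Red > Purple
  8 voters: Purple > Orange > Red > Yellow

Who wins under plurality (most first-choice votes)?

First-place votes: Red 0, Orange 15, Purple 18, Yellow 14.

Purple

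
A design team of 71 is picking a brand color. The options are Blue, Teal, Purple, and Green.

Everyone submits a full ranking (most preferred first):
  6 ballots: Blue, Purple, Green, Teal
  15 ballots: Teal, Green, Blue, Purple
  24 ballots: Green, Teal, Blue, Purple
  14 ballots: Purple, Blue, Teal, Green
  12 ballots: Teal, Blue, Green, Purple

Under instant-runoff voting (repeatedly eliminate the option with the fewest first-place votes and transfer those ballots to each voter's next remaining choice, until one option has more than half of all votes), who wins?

Round 1: Blue 6, Teal 27, Purple 14, Green 24. Blue eliminated.
Round 2: Teal 27, Purple 20, Green 24. Purple eliminated.
Round 3: Teal 41, Green 30. Teal has a majority (≥36).

Teal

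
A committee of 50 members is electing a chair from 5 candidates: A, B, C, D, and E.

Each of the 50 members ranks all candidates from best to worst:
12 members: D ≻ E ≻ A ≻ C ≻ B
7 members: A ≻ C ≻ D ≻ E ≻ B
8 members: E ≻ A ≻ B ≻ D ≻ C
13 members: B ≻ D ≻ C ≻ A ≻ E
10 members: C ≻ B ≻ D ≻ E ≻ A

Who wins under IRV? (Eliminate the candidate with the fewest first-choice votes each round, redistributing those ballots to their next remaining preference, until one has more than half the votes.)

C

Round 1: A 7, B 13, C 10, D 12, E 8. A eliminated.
Round 2: B 13, C 17, D 12, E 8. E eliminated.
Round 3: B 21, C 17, D 12. D eliminated.
Round 4: B 21, C 29. C has a majority (≥26).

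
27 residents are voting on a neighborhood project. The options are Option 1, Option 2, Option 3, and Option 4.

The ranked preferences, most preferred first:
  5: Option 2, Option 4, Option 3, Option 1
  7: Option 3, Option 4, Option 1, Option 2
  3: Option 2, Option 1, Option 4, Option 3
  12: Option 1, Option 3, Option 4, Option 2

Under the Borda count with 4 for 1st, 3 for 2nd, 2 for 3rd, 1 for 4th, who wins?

Option 3

Option 1: 5×1 + 7×2 + 3×3 + 12×4 = 76
Option 2: 5×4 + 7×1 + 3×4 + 12×1 = 51
Option 3: 5×2 + 7×4 + 3×1 + 12×3 = 77
Option 4: 5×3 + 7×3 + 3×2 + 12×2 = 66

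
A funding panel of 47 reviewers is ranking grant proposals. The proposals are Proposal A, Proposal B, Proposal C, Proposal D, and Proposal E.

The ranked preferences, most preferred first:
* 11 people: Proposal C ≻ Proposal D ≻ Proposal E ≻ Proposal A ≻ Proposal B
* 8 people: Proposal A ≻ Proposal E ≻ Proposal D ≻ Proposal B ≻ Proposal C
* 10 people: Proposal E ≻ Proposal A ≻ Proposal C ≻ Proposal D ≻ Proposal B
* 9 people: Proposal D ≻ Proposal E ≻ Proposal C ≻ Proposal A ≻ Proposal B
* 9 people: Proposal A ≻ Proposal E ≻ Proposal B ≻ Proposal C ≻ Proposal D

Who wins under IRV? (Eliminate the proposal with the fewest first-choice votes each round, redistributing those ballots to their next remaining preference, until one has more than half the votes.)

Round 1: Proposal A 17, Proposal B 0, Proposal C 11, Proposal D 9, Proposal E 10. Proposal B eliminated.
Round 2: Proposal A 17, Proposal C 11, Proposal D 9, Proposal E 10. Proposal D eliminated.
Round 3: Proposal A 17, Proposal C 11, Proposal E 19. Proposal C eliminated.
Round 4: Proposal A 17, Proposal E 30. Proposal E has a majority (≥24).

Proposal E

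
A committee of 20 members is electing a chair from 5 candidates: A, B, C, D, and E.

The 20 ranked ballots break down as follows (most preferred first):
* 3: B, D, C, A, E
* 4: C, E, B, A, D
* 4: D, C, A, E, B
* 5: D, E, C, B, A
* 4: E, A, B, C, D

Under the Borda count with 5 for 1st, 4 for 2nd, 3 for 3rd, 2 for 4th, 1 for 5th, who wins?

A: 3×2 + 4×2 + 4×3 + 5×1 + 4×4 = 47
B: 3×5 + 4×3 + 4×1 + 5×2 + 4×3 = 53
C: 3×3 + 4×5 + 4×4 + 5×3 + 4×2 = 68
D: 3×4 + 4×1 + 4×5 + 5×5 + 4×1 = 65
E: 3×1 + 4×4 + 4×2 + 5×4 + 4×5 = 67

C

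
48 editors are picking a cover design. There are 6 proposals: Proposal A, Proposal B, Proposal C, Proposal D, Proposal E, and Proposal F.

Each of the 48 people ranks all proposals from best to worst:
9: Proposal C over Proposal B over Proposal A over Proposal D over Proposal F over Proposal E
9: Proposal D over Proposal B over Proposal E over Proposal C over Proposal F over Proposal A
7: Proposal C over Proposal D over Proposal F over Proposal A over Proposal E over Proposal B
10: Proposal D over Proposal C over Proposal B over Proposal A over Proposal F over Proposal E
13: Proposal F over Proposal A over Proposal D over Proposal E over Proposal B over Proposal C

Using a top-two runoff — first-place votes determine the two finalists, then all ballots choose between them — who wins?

Proposal D

Round 1 first-place votes: Proposal A 0, Proposal B 0, Proposal C 16, Proposal D 19, Proposal E 0, Proposal F 13. Proposal D and Proposal C advance.
Runoff: Proposal D is ranked above Proposal C on 32 ballots, Proposal C above Proposal D on 16.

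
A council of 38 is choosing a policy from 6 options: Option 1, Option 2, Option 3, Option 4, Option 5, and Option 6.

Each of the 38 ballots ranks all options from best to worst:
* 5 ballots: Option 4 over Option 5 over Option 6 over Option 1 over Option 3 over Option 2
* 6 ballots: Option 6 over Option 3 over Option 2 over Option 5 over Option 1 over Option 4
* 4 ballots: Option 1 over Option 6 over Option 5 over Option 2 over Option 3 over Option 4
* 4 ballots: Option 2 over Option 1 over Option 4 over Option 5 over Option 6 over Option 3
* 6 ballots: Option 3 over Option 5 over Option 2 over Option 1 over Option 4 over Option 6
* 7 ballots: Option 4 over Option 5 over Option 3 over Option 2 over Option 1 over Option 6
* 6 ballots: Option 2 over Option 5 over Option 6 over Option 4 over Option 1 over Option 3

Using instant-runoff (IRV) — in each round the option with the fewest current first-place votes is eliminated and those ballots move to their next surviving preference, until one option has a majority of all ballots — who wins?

Round 1: Option 1 4, Option 2 10, Option 3 6, Option 4 12, Option 5 0, Option 6 6. Option 5 eliminated.
Round 2: Option 1 4, Option 2 10, Option 3 6, Option 4 12, Option 6 6. Option 1 eliminated.
Round 3: Option 2 10, Option 3 6, Option 4 12, Option 6 10. Option 3 eliminated.
Round 4: Option 2 16, Option 4 12, Option 6 10. Option 6 eliminated.
Round 5: Option 2 26, Option 4 12. Option 2 has a majority (≥20).

Option 2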